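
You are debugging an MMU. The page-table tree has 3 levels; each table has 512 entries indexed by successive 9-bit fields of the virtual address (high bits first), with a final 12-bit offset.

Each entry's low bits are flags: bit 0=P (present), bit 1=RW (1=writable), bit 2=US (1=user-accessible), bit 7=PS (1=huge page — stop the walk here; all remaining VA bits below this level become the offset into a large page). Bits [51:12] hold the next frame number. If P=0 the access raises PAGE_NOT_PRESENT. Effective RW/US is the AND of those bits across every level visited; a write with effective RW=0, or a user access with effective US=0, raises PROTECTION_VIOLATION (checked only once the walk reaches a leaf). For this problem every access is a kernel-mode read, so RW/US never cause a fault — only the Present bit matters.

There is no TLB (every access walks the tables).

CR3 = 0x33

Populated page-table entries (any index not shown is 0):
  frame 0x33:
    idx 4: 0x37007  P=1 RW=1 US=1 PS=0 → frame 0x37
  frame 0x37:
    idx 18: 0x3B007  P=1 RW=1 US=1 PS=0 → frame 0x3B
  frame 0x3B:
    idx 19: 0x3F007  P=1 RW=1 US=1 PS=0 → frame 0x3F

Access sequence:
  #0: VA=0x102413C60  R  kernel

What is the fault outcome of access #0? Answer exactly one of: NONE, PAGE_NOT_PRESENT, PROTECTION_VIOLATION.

Per-access translation:
#0 VA=0x102413C60 (r,kernel):
  L0 @0x33[4] → 0x37007  P=1,RW=1,US=1,PS=0
  L1 @0x37[18] → 0x3B007  P=1,RW=1,US=1,PS=0
  L2 @0x3B[19] → 0x3F007  P=1,RW=1,US=1,PS=0
  ✓ 0x3FC60  — 3 lookups

Access #0 fault: NONE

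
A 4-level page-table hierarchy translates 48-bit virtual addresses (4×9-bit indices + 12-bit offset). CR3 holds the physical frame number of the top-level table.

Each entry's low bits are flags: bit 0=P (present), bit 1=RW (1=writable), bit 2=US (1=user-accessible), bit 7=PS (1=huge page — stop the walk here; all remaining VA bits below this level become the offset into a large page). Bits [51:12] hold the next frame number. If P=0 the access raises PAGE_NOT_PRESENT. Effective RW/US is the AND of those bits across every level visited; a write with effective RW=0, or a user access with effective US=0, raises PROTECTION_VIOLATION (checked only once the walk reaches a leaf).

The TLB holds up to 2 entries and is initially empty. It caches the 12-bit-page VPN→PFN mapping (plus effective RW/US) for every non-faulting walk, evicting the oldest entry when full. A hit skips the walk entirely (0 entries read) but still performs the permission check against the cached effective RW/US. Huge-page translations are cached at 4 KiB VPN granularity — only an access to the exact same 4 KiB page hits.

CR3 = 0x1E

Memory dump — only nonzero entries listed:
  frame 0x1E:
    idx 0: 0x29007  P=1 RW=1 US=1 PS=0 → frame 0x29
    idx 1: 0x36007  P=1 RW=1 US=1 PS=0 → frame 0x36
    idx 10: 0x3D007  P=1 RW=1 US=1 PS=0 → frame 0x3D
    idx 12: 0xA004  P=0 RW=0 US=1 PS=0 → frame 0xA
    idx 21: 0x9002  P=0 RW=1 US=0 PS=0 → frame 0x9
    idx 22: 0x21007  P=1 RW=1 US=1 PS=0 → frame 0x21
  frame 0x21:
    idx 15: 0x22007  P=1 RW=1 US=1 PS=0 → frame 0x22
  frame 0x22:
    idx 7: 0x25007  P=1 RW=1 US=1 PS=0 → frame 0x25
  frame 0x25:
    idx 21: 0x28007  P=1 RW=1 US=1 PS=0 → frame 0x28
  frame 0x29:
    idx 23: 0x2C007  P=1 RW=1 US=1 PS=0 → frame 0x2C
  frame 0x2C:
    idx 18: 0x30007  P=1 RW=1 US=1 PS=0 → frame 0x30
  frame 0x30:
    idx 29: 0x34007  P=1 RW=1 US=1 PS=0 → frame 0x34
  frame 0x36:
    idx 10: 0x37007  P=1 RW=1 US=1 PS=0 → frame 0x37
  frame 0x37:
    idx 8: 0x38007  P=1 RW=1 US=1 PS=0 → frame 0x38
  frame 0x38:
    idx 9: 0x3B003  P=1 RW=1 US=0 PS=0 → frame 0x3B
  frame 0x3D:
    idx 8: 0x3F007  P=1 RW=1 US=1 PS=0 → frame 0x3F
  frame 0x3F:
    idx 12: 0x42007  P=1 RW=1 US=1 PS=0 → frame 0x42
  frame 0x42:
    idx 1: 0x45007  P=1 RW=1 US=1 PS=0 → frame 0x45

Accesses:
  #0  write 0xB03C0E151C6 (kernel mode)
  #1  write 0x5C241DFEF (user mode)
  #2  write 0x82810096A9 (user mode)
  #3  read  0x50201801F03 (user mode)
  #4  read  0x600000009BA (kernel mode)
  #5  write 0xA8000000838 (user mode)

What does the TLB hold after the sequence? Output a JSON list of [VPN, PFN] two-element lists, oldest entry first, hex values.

Walk each access:
#0 VA=0xB03C0E151C6 (w,kernel):
  lvl0: tbl 0x1E, slot 22 ⇒ 0x21007 (P1/RW1/US1/PS0)
  lvl1: tbl 0x21, slot 15 ⇒ 0x22007 (P1/RW1/US1/PS0)
  lvl2: tbl 0x22, slot 7 ⇒ 0x25007 (P1/RW1/US1/PS0)
  lvl3: tbl 0x25, slot 21 ⇒ 0x28007 (P1/RW1/US1/PS0)
  ⇒ phys 0x281C6  [4 reads]
#1 VA=0x5C241DFEF (w,user):
  lvl0: tbl 0x1E, slot 0 ⇒ 0x29007 (P1/RW1/US1/PS0)
  lvl1: tbl 0x29, slot 23 ⇒ 0x2C007 (P1/RW1/US1/PS0)
  lvl2: tbl 0x2C, slot 18 ⇒ 0x30007 (P1/RW1/US1/PS0)
  lvl3: tbl 0x30, slot 29 ⇒ 0x34007 (P1/RW1/US1/PS0)
  ⇒ phys 0x34FEF  [4 reads]
#2 VA=0x82810096A9 (w,user):
  lvl0: tbl 0x1E, slot 1 ⇒ 0x36007 (P1/RW1/US1/PS0)
  lvl1: tbl 0x36, slot 10 ⇒ 0x37007 (P1/RW1/US1/PS0)
  lvl2: tbl 0x37, slot 8 ⇒ 0x38007 (P1/RW1/US1/PS0)
  lvl3: tbl 0x38, slot 9 ⇒ 0x3B003 (P1/RW1/US0/PS0)
  ✗ PROTECTION_VIOLATION  [4 reads]
#3 VA=0x50201801F03 (r,user):
  lvl0: tbl 0x1E, slot 10 ⇒ 0x3D007 (P1/RW1/US1/PS0)
  lvl1: tbl 0x3D, slot 8 ⇒ 0x3F007 (P1/RW1/US1/PS0)
  lvl2: tbl 0x3F, slot 12 ⇒ 0x42007 (P1/RW1/US1/PS0)
  lvl3: tbl 0x42, slot 1 ⇒ 0x45007 (P1/RW1/US1/PS0)
  ⇒ phys 0x45F03  [4 reads]
#4 VA=0x600000009BA (r,kernel):
  lvl0: tbl 0x1E, slot 12 ⇒ 0xA004 (P0/RW0/US1/PS0)
  ✗ PAGE_NOT_PRESENT  [1 reads]
#5 VA=0xA8000000838 (w,user):
  lvl0: tbl 0x1E, slot 21 ⇒ 0x9002 (P0/RW1/US0/PS0)
  ✗ PAGE_NOT_PRESENT  [1 reads]

TLB: [["0x5C241D", "0x34"], ["0x50201801", "0x45"]]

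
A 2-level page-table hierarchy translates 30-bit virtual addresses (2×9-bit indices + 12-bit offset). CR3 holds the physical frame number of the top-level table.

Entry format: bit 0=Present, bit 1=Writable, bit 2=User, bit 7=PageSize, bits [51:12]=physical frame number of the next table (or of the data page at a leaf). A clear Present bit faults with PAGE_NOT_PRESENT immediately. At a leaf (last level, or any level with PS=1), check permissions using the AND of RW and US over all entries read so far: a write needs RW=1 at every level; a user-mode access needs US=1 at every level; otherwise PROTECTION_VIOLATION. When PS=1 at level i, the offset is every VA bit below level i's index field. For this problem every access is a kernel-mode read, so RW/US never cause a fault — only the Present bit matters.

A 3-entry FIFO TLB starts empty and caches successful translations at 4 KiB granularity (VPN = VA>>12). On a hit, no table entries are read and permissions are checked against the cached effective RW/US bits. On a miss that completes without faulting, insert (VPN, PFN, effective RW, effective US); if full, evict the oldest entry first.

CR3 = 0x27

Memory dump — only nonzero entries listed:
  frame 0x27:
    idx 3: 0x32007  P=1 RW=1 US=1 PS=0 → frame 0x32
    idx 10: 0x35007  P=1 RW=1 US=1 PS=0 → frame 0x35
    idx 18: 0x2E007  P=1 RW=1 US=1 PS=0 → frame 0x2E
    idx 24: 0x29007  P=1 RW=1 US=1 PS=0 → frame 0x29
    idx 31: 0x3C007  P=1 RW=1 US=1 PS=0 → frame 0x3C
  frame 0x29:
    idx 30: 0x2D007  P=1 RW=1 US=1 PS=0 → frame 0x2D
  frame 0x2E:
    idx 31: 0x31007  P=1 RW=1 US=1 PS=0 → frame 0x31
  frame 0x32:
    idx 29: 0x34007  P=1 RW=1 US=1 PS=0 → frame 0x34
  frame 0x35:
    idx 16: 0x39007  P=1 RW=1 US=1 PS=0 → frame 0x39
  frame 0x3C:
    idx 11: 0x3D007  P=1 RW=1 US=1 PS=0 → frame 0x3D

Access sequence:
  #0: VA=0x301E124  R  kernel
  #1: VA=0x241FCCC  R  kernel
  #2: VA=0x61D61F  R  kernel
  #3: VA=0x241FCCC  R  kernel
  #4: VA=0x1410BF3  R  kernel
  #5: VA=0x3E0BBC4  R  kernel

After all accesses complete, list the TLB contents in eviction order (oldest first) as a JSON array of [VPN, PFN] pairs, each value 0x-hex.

Trace:
#0 VA=0x301E124 (r,kernel):
  L0 @0x27[24] → 0x29007  P=1,RW=1,US=1,PS=0
  L1 @0x29[30] → 0x2D007  P=1,RW=1,US=1,PS=0
  → PA=0x2D124  (2 entries read)
#1 VA=0x241FCCC (r,kernel):
  L0 @0x27[18] → 0x2E007  P=1,RW=1,US=1,PS=0
  L1 @0x2E[31] → 0x31007  P=1,RW=1,US=1,PS=0
  → PA=0x31CCC  (2 entries read)
#2 VA=0x61D61F (r,kernel):
  L0 @0x27[3] → 0x32007  P=1,RW=1,US=1,PS=0
  L1 @0x32[29] → 0x34007  P=1,RW=1,US=1,PS=0
  → PA=0x3461F  (2 entries read)
#3 VA=0x241FCCC (r,kernel):
  TLB hit vpn=0x241F → PA=0x31CCC
#4 VA=0x1410BF3 (r,kernel):
  L0 @0x27[10] → 0x35007  P=1,RW=1,US=1,PS=0
  L1 @0x35[16] → 0x39007  P=1,RW=1,US=1,PS=0
  → PA=0x39BF3  (2 entries read)
#5 VA=0x3E0BBC4 (r,kernel):
  L0 @0x27[31] → 0x3C007  P=1,RW=1,US=1,PS=0
  L1 @0x3C[11] → 0x3D007  P=1,RW=1,US=1,PS=0
  → PA=0x3DBC4  (2 entries read)

TLB: [["0x61D", "0x34"], ["0x1410", "0x39"], ["0x3E0B", "0x3D"]]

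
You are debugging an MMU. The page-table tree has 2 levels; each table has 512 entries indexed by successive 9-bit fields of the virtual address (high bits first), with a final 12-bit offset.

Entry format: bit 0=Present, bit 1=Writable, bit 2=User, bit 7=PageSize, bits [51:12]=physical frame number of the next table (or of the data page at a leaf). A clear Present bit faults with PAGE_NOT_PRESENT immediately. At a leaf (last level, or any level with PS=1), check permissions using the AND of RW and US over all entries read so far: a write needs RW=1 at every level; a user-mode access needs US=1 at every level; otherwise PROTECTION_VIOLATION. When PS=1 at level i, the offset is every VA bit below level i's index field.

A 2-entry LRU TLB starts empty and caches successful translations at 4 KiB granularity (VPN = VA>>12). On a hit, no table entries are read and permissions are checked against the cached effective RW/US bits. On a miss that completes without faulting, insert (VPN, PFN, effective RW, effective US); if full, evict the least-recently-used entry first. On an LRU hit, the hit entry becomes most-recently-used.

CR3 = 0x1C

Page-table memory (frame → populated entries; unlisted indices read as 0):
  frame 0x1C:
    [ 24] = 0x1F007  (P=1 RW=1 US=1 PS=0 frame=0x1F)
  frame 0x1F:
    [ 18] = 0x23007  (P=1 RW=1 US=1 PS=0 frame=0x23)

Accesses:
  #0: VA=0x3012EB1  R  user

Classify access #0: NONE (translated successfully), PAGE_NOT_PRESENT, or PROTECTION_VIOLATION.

Trace:
#0 VA=0x3012EB1 (r,user):
  L0 @0x1C[24] → 0x1F007  P=1,RW=1,US=1,PS=0
  L1 @0x1F[18] → 0x23007  P=1,RW=1,US=1,PS=0
  ✓ 0x23EB1  — 2 lookups

Access #0 fault: NONE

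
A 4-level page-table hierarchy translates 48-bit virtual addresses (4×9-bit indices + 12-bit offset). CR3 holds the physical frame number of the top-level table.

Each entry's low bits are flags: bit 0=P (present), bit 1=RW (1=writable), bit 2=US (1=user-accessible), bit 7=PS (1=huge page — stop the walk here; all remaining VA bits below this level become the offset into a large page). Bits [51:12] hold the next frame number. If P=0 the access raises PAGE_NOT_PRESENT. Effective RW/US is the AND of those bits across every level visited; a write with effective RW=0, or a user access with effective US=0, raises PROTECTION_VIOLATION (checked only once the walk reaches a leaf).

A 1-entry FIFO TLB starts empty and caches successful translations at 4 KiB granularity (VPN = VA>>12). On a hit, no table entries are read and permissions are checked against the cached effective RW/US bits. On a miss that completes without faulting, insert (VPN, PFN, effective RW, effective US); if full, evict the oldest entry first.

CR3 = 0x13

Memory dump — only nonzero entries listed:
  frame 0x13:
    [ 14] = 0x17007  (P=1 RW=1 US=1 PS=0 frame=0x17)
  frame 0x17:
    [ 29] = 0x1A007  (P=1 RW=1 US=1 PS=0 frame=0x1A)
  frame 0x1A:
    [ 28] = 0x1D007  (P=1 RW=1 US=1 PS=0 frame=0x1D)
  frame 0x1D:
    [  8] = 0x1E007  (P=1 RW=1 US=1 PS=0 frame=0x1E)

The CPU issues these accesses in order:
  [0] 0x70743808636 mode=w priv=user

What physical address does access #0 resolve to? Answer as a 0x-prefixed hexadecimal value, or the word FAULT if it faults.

Trace:
#0 VA=0x70743808636 (w,user):
  lvl0: tbl 0x13, slot 14 ⇒ 0x17007 (P1/RW1/US1/PS0)
  lvl1: tbl 0x17, slot 29 ⇒ 0x1A007 (P1/RW1/US1/PS0)
  lvl2: tbl 0x1A, slot 28 ⇒ 0x1D007 (P1/RW1/US1/PS0)
  lvl3: tbl 0x1D, slot 8 ⇒ 0x1E007 (P1/RW1/US1/PS0)
  ✓ 0x1E636  — 4 lookups

Access #0 PA: 0x1E636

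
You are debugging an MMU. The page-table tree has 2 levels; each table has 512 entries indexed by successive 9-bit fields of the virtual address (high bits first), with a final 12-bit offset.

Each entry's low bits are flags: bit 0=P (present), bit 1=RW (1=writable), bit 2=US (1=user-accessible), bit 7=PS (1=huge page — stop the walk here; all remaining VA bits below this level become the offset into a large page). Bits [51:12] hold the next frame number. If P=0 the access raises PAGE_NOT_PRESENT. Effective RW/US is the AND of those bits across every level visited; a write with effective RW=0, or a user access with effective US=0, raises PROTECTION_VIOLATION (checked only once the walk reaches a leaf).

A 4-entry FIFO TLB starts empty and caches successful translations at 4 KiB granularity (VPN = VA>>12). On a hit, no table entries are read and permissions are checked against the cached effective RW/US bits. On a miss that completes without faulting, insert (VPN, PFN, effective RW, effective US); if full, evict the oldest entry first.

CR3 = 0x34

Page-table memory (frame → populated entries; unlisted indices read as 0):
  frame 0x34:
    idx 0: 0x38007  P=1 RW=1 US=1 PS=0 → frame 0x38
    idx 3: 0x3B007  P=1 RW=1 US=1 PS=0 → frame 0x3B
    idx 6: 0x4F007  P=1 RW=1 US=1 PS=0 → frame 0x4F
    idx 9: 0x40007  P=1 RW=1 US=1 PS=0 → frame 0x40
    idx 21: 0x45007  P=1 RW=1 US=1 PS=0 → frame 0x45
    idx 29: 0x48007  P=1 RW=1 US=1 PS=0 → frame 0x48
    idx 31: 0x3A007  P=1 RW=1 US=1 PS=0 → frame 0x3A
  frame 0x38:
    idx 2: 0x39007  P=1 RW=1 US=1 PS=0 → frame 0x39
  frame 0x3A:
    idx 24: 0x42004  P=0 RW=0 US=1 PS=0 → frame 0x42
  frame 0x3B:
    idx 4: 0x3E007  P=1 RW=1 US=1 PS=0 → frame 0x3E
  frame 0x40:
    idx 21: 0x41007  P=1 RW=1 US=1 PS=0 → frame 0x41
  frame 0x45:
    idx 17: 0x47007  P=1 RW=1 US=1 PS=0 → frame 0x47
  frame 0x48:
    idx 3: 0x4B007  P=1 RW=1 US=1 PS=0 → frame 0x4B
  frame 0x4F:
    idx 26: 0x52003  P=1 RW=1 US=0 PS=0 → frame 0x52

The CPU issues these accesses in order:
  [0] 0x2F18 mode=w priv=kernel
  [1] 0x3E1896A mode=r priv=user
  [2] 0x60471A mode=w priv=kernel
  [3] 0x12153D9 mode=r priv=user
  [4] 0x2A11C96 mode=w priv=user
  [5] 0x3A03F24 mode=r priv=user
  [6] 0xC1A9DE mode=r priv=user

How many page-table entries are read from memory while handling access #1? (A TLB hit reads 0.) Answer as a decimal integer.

Walk each access:
#0 VA=0x2F18 (w,kernel):
  L0: frame=0x34 idx=0 entry=0x38007 [P=1 RW=1 US=1 PS=0]
  L1: frame=0x38 idx=2 entry=0x39007 [P=1 RW=1 US=1 PS=0]
  ✓ 0x39F18  — 2 lookups
#1 VA=0x3E1896A (r,user):
  L0: frame=0x34 idx=31 entry=0x3A007 [P=1 RW=1 US=1 PS=0]
  L1: frame=0x3A idx=24 entry=0x42004 [P=0 RW=0 US=1 PS=0]
  → PAGE_NOT_PRESENT  (2 entries read)
#2 VA=0x60471A (w,kernel):
  L0: frame=0x34 idx=3 entry=0x3B007 [P=1 RW=1 US=1 PS=0]
  L1: frame=0x3B idx=4 entry=0x3E007 [P=1 RW=1 US=1 PS=0]
  ✓ 0x3E71A  — 2 lookups
#3 VA=0x12153D9 (r,user):
  L0: frame=0x34 idx=9 entry=0x40007 [P=1 RW=1 US=1 PS=0]
  L1: frame=0x40 idx=21 entry=0x41007 [P=1 RW=1 US=1 PS=0]
  ✓ 0x413D9  — 2 lookups
#4 VA=0x2A11C96 (w,user):
  L0: frame=0x34 idx=21 entry=0x45007 [P=1 RW=1 US=1 PS=0]
  L1: frame=0x45 idx=17 entry=0x47007 [P=1 RW=1 US=1 PS=0]
  ✓ 0x47C96  — 2 lookups
#5 VA=0x3A03F24 (r,user):
  L0: frame=0x34 idx=29 entry=0x48007 [P=1 RW=1 US=1 PS=0]
  L1: frame=0x48 idx=3 entry=0x4B007 [P=1 RW=1 US=1 PS=0]
  ✓ 0x4BF24  — 2 lookups
#6 VA=0xC1A9DE (r,user):
  L0: frame=0x34 idx=6 entry=0x4F007 [P=1 RW=1 US=1 PS=0]
  L1: frame=0x4F idx=26 entry=0x52003 [P=1 RW=1 US=0 PS=0]
  → PROTECTION_VIOLATION  (2 entries read)

Entries read for #1: 2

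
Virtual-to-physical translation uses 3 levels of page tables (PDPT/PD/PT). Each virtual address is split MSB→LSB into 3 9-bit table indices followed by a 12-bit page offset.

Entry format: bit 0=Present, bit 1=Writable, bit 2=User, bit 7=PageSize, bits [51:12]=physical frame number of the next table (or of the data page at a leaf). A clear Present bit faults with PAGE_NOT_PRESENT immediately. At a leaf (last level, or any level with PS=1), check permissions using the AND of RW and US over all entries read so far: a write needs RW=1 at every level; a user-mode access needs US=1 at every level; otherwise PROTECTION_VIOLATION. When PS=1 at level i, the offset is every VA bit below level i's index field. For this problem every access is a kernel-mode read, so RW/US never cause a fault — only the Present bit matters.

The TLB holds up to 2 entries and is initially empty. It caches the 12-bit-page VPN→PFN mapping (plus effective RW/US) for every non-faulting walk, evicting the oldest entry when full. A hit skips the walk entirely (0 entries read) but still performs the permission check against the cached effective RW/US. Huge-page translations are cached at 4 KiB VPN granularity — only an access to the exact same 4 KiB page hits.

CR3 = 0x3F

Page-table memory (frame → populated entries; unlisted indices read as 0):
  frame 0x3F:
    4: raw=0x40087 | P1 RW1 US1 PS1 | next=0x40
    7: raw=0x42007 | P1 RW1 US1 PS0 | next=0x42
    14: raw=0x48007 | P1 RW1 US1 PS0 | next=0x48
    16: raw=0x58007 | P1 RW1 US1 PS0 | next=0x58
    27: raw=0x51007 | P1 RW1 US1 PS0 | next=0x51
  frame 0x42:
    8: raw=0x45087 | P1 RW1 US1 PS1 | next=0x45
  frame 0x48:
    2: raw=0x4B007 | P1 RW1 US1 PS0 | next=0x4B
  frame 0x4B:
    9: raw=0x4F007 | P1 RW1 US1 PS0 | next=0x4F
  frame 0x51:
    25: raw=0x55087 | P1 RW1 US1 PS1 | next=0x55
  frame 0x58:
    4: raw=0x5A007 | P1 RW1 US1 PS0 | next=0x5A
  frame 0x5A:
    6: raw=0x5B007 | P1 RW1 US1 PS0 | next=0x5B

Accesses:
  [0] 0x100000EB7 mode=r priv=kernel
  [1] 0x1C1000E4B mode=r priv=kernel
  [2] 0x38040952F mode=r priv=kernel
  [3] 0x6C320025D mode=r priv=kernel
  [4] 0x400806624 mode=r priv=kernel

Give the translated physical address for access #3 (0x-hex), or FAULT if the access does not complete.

Per-access translation:
#0 VA=0x100000EB7 (r,kernel):
  L0: frame=0x3F idx=4 entry=0x40087 [P=1 RW=1 US=1 PS=1]
  ✓ 0x40EB7 (huge @L0)  — 1 lookups
#1 VA=0x1C1000E4B (r,kernel):
  L0: frame=0x3F idx=7 entry=0x42007 [P=1 RW=1 US=1 PS=0]
  L1: frame=0x42 idx=8 entry=0x45087 [P=1 RW=1 US=1 PS=1]
  ✓ 0x45E4B (huge @L1)  — 2 lookups
#2 VA=0x38040952F (r,kernel):
  L0: frame=0x3F idx=14 entry=0x48007 [P=1 RW=1 US=1 PS=0]
  L1: frame=0x48 idx=2 entry=0x4B007 [P=1 RW=1 US=1 PS=0]
  L2: frame=0x4B idx=9 entry=0x4F007 [P=1 RW=1 US=1 PS=0]
  ✓ 0x4F52F  — 3 lookups
#3 VA=0x6C320025D (r,kernel):
  L0: frame=0x3F idx=27 entry=0x51007 [P=1 RW=1 US=1 PS=0]
  L1: frame=0x51 idx=25 entry=0x55087 [P=1 RW=1 US=1 PS=1]
  ✓ 0x5525D (huge @L1)  — 2 lookups
#4 VA=0x400806624 (r,kernel):
  L0: frame=0x3F idx=16 entry=0x58007 [P=1 RW=1 US=1 PS=0]
  L1: frame=0x58 idx=4 entry=0x5A007 [P=1 RW=1 US=1 PS=0]
  L2: frame=0x5A idx=6 entry=0x5B007 [P=1 RW=1 US=1 PS=0]
  ✓ 0x5B624  — 3 lookups

Access #3 PA: 0x5525D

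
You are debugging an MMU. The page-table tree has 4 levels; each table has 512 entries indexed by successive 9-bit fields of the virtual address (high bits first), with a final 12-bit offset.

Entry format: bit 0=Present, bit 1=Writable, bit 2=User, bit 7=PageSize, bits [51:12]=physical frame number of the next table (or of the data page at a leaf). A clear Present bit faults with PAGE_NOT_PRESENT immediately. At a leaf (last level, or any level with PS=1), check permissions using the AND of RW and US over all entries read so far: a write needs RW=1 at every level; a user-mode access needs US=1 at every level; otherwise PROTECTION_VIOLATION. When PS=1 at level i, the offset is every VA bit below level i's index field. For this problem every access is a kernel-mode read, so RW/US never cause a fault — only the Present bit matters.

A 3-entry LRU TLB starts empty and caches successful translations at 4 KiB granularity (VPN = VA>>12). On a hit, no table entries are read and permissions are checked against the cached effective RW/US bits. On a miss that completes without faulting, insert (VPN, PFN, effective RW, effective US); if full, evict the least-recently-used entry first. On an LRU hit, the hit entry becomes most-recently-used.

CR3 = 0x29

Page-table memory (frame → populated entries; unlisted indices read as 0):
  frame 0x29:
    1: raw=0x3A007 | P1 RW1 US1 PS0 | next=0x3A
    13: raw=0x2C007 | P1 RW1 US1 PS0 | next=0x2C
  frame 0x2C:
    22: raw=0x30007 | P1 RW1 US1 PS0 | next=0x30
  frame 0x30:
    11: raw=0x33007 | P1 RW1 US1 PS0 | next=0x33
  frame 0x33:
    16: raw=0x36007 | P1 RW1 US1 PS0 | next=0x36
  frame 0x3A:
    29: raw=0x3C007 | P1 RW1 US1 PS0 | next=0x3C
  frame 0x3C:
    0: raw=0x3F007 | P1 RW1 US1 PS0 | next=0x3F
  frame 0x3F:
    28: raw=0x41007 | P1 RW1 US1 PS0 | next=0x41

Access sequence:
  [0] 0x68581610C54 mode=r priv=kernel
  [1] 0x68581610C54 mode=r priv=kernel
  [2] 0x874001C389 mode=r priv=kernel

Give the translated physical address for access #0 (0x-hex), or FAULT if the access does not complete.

Walk each access:
#0 VA=0x68581610C54 (r,kernel):
  [0] read 0x29 idx=13: raw=0x2C007 flags P=1 W=1 U=1 S=0
  [1] read 0x2C idx=22: raw=0x30007 flags P=1 W=1 U=1 S=0
  [2] read 0x30 idx=11: raw=0x33007 flags P=1 W=1 U=1 S=0
  [3] read 0x33 idx=16: raw=0x36007 flags P=1 W=1 U=1 S=0
  ✓ 0x36C54  — 4 lookups
#1 VA=0x68581610C54 (r,kernel):
  TLB hit vpn=0x68581610 → PA=0x36C54
#2 VA=0x874001C389 (r,kernel):
  [0] read 0x29 idx=1: raw=0x3A007 flags P=1 W=1 U=1 S=0
  [1] read 0x3A idx=29: raw=0x3C007 flags P=1 W=1 U=1 S=0
  [2] read 0x3C idx=0: raw=0x3F007 flags P=1 W=1 U=1 S=0
  [3] read 0x3F idx=28: raw=0x41007 flags P=1 W=1 U=1 S=0
  ✓ 0x41389  — 4 lookups

Access #0 PA: 0x36C54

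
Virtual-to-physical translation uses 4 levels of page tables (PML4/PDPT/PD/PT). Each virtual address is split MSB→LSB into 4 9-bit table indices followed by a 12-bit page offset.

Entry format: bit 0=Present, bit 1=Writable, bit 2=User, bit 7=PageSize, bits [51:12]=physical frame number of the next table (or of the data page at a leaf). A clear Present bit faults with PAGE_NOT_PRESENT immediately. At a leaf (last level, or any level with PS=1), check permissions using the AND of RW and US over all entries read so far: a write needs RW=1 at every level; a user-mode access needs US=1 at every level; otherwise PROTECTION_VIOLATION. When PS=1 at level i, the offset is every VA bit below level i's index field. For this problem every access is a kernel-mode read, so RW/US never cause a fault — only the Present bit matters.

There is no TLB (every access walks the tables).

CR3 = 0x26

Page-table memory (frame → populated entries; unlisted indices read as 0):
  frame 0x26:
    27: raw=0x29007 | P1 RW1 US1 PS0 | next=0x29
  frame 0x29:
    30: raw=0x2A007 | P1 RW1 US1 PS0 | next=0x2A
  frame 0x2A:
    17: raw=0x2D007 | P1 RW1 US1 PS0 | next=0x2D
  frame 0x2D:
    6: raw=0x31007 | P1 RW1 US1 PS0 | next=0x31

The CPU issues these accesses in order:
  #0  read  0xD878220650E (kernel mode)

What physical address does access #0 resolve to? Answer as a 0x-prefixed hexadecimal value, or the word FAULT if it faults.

Trace:
#0 VA=0xD878220650E (r,kernel):
  lvl0: tbl 0x26, slot 27 ⇒ 0x29007 (P1/RW1/US1/PS0)
  lvl1: tbl 0x29, slot 30 ⇒ 0x2A007 (P1/RW1/US1/PS0)
  lvl2: tbl 0x2A, slot 17 ⇒ 0x2D007 (P1/RW1/US1/PS0)
  lvl3: tbl 0x2D, slot 6 ⇒ 0x31007 (P1/RW1/US1/PS0)
  ✓ 0x3150E  — 4 lookups

Access #0 PA: 0x3150E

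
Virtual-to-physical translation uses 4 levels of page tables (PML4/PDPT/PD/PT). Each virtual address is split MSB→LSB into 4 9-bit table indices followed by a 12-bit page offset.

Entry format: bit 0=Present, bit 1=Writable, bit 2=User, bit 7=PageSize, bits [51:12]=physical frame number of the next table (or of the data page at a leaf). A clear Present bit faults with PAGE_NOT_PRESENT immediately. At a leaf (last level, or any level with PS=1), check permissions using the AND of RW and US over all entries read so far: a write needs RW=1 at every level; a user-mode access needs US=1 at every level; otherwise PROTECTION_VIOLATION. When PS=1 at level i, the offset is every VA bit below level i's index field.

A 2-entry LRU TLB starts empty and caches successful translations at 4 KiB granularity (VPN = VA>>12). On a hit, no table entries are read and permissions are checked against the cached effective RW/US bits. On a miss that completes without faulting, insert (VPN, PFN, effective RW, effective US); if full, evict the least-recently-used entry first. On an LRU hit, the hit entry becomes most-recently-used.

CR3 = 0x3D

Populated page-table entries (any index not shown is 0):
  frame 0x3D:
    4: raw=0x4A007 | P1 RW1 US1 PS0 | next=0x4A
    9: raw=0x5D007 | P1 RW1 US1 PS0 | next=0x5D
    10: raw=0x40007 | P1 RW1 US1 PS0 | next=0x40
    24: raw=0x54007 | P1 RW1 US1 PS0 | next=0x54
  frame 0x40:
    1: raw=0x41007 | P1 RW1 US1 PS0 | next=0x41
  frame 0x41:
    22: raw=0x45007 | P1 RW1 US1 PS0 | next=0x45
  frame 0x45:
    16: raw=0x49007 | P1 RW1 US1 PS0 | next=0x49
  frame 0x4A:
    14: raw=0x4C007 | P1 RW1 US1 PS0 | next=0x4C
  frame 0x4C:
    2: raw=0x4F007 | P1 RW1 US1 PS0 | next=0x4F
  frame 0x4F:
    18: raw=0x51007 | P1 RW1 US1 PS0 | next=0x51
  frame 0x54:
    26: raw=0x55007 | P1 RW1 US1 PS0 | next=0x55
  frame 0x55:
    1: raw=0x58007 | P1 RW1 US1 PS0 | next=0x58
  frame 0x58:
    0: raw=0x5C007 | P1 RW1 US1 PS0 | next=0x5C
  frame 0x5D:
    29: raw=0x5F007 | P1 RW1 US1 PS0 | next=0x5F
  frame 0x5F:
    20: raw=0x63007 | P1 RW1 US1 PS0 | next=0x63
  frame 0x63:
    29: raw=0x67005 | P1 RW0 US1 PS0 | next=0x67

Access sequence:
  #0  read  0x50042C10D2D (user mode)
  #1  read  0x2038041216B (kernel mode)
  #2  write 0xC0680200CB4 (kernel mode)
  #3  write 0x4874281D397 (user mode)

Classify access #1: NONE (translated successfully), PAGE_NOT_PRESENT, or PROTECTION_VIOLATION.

Trace:
#0 VA=0x50042C10D2D (r,user):
  L0 @0x3D[10] → 0x40007  P=1,RW=1,US=1,PS=0
  L1 @0x40[1] → 0x41007  P=1,RW=1,US=1,PS=0
  L2 @0x41[22] → 0x45007  P=1,RW=1,US=1,PS=0
  L3 @0x45[16] → 0x49007  P=1,RW=1,US=1,PS=0
  ⇒ phys 0x49D2D  [4 reads]
#1 VA=0x2038041216B (r,kernel):
  L0 @0x3D[4] → 0x4A007  P=1,RW=1,US=1,PS=0
  L1 @0x4A[14] → 0x4C007  P=1,RW=1,US=1,PS=0
  L2 @0x4C[2] → 0x4F007  P=1,RW=1,US=1,PS=0
  L3 @0x4F[18] → 0x51007  P=1,RW=1,US=1,PS=0
  ⇒ phys 0x5116B  [4 reads]
#2 VA=0xC0680200CB4 (w,kernel):
  L0 @0x3D[24] → 0x54007  P=1,RW=1,US=1,PS=0
  L1 @0x54[26] → 0x55007  P=1,RW=1,US=1,PS=0
  L2 @0x55[1] → 0x58007  P=1,RW=1,US=1,PS=0
  L3 @0x58[0] → 0x5C007  P=1,RW=1,US=1,PS=0
  ⇒ phys 0x5CCB4  [4 reads]
#3 VA=0x4874281D397 (w,user):
  L0 @0x3D[9] → 0x5D007  P=1,RW=1,US=1,PS=0
  L1 @0x5D[29] → 0x5F007  P=1,RW=1,US=1,PS=0
  L2 @0x5F[20] → 0x63007  P=1,RW=1,US=1,PS=0
  L3 @0x63[29] → 0x67005  P=1,RW=0,US=1,PS=0
  → PROTECTION_VIOLATION  (4 entries read)

Access #1 fault: NONE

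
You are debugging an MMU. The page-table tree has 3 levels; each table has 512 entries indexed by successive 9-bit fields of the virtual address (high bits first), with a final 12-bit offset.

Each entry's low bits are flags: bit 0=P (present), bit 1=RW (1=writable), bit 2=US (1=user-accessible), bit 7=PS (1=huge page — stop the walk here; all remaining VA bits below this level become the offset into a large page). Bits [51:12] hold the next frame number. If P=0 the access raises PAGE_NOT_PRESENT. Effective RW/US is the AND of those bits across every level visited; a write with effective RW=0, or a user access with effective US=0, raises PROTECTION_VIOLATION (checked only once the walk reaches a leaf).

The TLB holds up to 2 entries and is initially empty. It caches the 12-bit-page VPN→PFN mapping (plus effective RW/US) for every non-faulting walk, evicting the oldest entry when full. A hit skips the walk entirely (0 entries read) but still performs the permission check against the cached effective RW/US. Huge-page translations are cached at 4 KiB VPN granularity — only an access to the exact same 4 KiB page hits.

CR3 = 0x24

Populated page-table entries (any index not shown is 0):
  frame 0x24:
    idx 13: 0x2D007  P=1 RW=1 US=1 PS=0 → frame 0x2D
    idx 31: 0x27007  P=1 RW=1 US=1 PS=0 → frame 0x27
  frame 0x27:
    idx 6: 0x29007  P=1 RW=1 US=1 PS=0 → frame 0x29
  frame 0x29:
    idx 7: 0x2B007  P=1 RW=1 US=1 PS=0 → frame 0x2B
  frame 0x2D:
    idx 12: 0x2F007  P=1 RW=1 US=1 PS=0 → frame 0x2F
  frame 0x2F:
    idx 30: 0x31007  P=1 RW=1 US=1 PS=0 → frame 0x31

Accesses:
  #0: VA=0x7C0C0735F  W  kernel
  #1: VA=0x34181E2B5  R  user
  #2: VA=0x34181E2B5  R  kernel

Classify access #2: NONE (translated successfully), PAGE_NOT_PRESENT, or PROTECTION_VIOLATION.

Walk each access:
#0 VA=0x7C0C0735F (w,kernel):
  [0] read 0x24 idx=31: raw=0x27007 flags P=1 W=1 U=1 S=0
  [1] read 0x27 idx=6: raw=0x29007 flags P=1 W=1 U=1 S=0
  [2] read 0x29 idx=7: raw=0x2B007 flags P=1 W=1 U=1 S=0
  ⇒ phys 0x2B35F  [3 reads]
#1 VA=0x34181E2B5 (r,user):
  [0] read 0x24 idx=13: raw=0x2D007 flags P=1 W=1 U=1 S=0
  [1] read 0x2D idx=12: raw=0x2F007 flags P=1 W=1 U=1 S=0
  [2] read 0x2F idx=30: raw=0x31007 flags P=1 W=1 U=1 S=0
  ⇒ phys 0x312B5  [3 reads]
#2 VA=0x34181E2B5 (r,kernel):
  TLB hit vpn=0x34181E → PA=0x312B5

Access #2 fault: NONE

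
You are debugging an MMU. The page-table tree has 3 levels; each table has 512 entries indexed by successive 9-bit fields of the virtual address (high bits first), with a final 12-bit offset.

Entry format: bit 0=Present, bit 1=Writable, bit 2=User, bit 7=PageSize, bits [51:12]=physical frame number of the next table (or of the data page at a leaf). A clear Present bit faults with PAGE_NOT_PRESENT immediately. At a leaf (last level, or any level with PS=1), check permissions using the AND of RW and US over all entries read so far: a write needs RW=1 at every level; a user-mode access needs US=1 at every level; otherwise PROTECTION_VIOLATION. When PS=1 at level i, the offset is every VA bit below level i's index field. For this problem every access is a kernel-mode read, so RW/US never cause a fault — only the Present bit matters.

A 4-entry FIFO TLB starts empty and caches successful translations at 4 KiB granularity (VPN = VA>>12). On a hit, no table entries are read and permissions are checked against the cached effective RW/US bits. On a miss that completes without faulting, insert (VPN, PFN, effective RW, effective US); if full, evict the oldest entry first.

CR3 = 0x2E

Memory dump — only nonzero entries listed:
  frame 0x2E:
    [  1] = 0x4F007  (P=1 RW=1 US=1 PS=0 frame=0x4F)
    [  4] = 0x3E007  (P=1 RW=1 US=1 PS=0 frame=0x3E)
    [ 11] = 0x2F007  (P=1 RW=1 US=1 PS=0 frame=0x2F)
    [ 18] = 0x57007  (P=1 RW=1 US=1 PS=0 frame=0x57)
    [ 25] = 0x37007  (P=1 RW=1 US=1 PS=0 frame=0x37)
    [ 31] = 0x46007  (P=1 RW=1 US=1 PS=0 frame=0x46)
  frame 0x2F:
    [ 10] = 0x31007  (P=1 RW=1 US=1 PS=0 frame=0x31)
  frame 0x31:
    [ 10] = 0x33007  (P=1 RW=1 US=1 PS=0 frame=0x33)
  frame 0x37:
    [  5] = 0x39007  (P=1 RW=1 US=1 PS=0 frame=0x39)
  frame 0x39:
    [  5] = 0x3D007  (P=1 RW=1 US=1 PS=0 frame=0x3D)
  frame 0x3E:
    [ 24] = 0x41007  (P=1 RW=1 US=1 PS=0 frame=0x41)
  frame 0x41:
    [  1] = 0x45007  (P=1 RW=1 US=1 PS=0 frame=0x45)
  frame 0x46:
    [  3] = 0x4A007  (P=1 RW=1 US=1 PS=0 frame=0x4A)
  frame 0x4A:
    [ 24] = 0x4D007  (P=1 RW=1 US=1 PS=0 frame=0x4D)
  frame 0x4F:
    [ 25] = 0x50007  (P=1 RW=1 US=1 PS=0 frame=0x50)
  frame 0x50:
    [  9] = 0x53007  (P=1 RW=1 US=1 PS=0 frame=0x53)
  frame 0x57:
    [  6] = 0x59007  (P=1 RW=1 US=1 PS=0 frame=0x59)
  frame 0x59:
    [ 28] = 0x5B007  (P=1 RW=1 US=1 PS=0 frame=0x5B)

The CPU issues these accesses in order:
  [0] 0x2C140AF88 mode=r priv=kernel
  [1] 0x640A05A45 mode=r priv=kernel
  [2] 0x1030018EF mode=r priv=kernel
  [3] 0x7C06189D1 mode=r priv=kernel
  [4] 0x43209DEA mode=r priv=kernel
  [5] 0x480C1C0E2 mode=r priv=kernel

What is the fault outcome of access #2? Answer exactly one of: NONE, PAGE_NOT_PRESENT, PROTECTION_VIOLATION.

Trace:
#0 VA=0x2C140AF88 (r,kernel):
  [0] read 0x2E idx=11: raw=0x2F007 flags P=1 W=1 U=1 S=0
  [1] read 0x2F idx=10: raw=0x31007 flags P=1 W=1 U=1 S=0
  [2] read 0x31 idx=10: raw=0x33007 flags P=1 W=1 U=1 S=0
  → PA=0x33F88  (3 entries read)
#1 VA=0x640A05A45 (r,kernel):
  [0] read 0x2E idx=25: raw=0x37007 flags P=1 W=1 U=1 S=0
  [1] read 0x37 idx=5: raw=0x39007 flags P=1 W=1 U=1 S=0
  [2] read 0x39 idx=5: raw=0x3D007 flags P=1 W=1 U=1 S=0
  → PA=0x3DA45  (3 entries read)
#2 VA=0x1030018EF (r,kernel):
  [0] read 0x2E idx=4: raw=0x3E007 flags P=1 W=1 U=1 S=0
  [1] read 0x3E idx=24: raw=0x41007 flags P=1 W=1 U=1 S=0
  [2] read 0x41 idx=1: raw=0x45007 flags P=1 W=1 U=1 S=0
  → PA=0x458EF  (3 entries read)
#3 VA=0x7C06189D1 (r,kernel):
  [0] read 0x2E idx=31: raw=0x46007 flags P=1 W=1 U=1 S=0
  [1] read 0x46 idx=3: raw=0x4A007 flags P=1 W=1 U=1 S=0
  [2] read 0x4A idx=24: raw=0x4D007 flags P=1 W=1 U=1 S=0
  → PA=0x4D9D1  (3 entries read)
#4 VA=0x43209DEA (r,kernel):
  [0] read 0x2E idx=1: raw=0x4F007 flags P=1 W=1 U=1 S=0
  [1] read 0x4F idx=25: raw=0x50007 flags P=1 W=1 U=1 S=0
  [2] read 0x50 idx=9: raw=0x53007 flags P=1 W=1 U=1 S=0
  → PA=0x53DEA  (3 entries read)
#5 VA=0x480C1C0E2 (r,kernel):
  [0] read 0x2E idx=18: raw=0x57007 flags P=1 W=1 U=1 S=0
  [1] read 0x57 idx=6: raw=0x59007 flags P=1 W=1 U=1 S=0
  [2] read 0x59 idx=28: raw=0x5B007 flags P=1 W=1 U=1 S=0
  → PA=0x5B0E2  (3 entries read)

Access #2 fault: NONE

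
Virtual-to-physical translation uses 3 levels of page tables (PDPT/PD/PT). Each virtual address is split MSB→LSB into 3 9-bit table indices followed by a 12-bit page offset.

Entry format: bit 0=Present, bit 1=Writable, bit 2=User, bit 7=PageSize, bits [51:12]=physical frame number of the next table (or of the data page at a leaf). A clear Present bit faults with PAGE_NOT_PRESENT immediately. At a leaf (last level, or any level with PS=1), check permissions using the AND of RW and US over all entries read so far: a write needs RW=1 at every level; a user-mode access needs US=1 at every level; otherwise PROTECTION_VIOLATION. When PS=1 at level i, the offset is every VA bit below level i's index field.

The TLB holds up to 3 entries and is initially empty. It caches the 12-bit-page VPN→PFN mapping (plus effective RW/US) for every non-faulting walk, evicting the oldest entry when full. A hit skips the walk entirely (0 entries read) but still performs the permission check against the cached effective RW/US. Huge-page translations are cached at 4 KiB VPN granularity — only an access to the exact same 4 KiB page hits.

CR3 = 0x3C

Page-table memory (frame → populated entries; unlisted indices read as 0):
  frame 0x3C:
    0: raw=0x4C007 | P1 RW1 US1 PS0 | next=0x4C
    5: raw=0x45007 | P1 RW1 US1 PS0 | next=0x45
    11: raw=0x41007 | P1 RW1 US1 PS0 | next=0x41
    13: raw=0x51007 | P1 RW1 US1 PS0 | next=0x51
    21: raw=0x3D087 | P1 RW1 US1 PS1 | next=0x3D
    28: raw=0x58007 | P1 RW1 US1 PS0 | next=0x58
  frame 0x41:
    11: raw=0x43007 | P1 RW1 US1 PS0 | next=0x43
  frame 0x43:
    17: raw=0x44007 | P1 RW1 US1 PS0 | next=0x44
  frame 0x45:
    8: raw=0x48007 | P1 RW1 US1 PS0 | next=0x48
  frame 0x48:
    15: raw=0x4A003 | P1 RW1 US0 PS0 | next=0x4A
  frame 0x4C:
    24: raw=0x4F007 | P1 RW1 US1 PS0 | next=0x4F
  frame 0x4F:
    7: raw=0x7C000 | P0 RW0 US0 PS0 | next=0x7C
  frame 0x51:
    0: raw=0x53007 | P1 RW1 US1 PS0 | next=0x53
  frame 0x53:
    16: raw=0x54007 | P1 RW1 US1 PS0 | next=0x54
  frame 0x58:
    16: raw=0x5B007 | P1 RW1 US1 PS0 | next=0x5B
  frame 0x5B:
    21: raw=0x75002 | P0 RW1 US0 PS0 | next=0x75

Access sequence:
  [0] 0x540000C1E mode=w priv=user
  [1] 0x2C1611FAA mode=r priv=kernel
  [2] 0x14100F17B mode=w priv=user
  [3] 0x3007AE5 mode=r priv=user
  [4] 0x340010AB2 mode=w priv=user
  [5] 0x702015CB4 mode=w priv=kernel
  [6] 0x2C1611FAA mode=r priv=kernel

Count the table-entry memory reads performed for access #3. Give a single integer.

Trace:
#0 VA=0x540000C1E (w,user):
  [0] read 0x3C idx=21: raw=0x3D087 flags P=1 W=1 U=1 S=1
  ✓ 0x3DC1E (huge @L0)  — 1 lookups
#1 VA=0x2C1611FAA (r,kernel):
  [0] read 0x3C idx=11: raw=0x41007 flags P=1 W=1 U=1 S=0
  [1] read 0x41 idx=11: raw=0x43007 flags P=1 W=1 U=1 S=0
  [2] read 0x43 idx=17: raw=0x44007 flags P=1 W=1 U=1 S=0
  ✓ 0x44FAA  — 3 lookups
#2 VA=0x14100F17B (w,user):
  [0] read 0x3C idx=5: raw=0x45007 flags P=1 W=1 U=1 S=0
  [1] read 0x45 idx=8: raw=0x48007 flags P=1 W=1 U=1 S=0
  [2] read 0x48 idx=15: raw=0x4A003 flags P=1 W=1 U=0 S=0
  → PROTECTION_VIOLATION  (3 entries read)
#3 VA=0x3007AE5 (r,user):
  [0] read 0x3C idx=0: raw=0x4C007 flags P=1 W=1 U=1 S=0
  [1] read 0x4C idx=24: raw=0x4F007 flags P=1 W=1 U=1 S=0
  [2] read 0x4F idx=7: raw=0x7C000 flags P=0 W=0 U=0 S=0
  → PAGE_NOT_PRESENT  (3 entries read)
#4 VA=0x340010AB2 (w,user):
  [0] read 0x3C idx=13: raw=0x51007 flags P=1 W=1 U=1 S=0
  [1] read 0x51 idx=0: raw=0x53007 flags P=1 W=1 U=1 S=0
  [2] read 0x53 idx=16: raw=0x54007 flags P=1 W=1 U=1 S=0
  ✓ 0x54AB2  — 3 lookups
#5 VA=0x702015CB4 (w,kernel):
  [0] read 0x3C idx=28: raw=0x58007 flags P=1 W=1 U=1 S=0
  [1] read 0x58 idx=16: raw=0x5B007 flags P=1 W=1 U=1 S=0
  [2] read 0x5B idx=21: raw=0x75002 flags P=0 W=1 U=0 S=0
  → PAGE_NOT_PRESENT  (3 entries read)
#6 VA=0x2C1611FAA (r,kernel):
  TLB hit vpn=0x2C1611 → PA=0x44FAA

Entries read for #3: 3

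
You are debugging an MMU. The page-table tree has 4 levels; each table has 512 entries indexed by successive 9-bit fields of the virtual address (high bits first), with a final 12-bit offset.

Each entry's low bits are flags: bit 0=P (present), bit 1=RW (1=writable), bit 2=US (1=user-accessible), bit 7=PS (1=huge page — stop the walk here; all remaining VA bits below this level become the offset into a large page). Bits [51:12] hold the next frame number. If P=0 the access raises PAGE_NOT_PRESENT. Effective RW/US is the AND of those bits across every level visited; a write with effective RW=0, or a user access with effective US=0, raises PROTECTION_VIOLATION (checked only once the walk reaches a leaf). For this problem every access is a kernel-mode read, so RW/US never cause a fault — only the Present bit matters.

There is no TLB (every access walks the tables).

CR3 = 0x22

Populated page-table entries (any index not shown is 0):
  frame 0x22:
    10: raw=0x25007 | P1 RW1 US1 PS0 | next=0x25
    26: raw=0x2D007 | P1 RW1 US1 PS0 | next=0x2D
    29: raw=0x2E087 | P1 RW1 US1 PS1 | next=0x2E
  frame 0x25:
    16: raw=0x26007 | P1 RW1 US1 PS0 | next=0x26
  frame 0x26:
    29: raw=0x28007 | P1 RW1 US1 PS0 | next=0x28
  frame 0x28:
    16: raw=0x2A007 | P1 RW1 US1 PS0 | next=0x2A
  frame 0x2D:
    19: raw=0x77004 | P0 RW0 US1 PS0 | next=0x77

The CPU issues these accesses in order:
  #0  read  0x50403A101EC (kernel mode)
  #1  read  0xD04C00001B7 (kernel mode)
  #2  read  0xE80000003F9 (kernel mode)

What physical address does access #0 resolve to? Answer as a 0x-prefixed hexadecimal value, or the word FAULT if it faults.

Trace:
#0 VA=0x50403A101EC (r,kernel):
  [0] read 0x22 idx=10: raw=0x25007 flags P=1 W=1 U=1 S=0
  [1] read 0x25 idx=16: raw=0x26007 flags P=1 W=1 U=1 S=0
  [2] read 0x26 idx=29: raw=0x28007 flags P=1 W=1 U=1 S=0
  [3] read 0x28 idx=16: raw=0x2A007 flags P=1 W=1 U=1 S=0
  ⇒ phys 0x2A1EC  [4 reads]
#1 VA=0xD04C00001B7 (r,kernel):
  [0] read 0x22 idx=26: raw=0x2D007 flags P=1 W=1 U=1 S=0
  [1] read 0x2D idx=19: raw=0x77004 flags P=0 W=0 U=1 S=0
  ⇒ fault: PAGE_NOT_PRESENT  — 2 lookups
#2 VA=0xE80000003F9 (r,kernel):
  [0] read 0x22 idx=29: raw=0x2E087 flags P=1 W=1 U=1 S=1
  ⇒ phys 0x2E3F9 (huge @L0)  [1 reads]

Access #0 PA: 0x2A1EC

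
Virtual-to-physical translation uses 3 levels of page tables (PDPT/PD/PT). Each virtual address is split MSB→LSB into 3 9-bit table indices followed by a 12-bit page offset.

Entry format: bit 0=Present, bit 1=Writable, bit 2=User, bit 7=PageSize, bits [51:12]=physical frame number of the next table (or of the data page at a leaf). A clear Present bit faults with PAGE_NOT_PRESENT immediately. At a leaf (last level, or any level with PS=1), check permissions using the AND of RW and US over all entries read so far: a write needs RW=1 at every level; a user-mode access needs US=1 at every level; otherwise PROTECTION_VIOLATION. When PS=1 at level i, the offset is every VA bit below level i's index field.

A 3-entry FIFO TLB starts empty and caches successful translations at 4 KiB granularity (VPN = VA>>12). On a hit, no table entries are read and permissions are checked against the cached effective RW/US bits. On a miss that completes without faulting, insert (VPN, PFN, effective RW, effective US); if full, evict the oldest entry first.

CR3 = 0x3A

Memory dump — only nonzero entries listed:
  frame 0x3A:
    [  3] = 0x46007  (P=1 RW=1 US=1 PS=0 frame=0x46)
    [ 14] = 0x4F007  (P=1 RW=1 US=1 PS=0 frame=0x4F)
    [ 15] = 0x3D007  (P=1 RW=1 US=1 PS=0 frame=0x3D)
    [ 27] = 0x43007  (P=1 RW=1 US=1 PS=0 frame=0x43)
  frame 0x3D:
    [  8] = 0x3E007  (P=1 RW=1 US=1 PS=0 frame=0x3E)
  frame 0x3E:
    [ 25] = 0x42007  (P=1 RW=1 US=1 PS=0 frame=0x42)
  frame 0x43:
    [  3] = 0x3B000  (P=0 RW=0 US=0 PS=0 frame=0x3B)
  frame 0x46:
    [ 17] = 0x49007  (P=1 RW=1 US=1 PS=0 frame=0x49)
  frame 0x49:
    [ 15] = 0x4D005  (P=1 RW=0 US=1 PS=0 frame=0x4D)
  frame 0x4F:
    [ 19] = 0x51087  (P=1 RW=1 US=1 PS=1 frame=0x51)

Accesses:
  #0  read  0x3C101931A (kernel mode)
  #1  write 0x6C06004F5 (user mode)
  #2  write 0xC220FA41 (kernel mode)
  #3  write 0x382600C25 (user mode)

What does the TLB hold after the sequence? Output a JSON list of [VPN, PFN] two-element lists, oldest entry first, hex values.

Trace:
#0 VA=0x3C101931A (r,kernel):
  L0: frame=0x3A idx=15 entry=0x3D007 [P=1 RW=1 US=1 PS=0]
  L1: frame=0x3D idx=8 entry=0x3E007 [P=1 RW=1 US=1 PS=0]
  L2: frame=0x3E idx=25 entry=0x42007 [P=1 RW=1 US=1 PS=0]
  → PA=0x4231A  (3 entries read)
#1 VA=0x6C06004F5 (w,user):
  L0: frame=0x3A idx=27 entry=0x43007 [P=1 RW=1 US=1 PS=0]
  L1: frame=0x43 idx=3 entry=0x3B000 [P=0 RW=0 US=0 PS=0]
  ✗ PAGE_NOT_PRESENT  [2 reads]
#2 VA=0xC220FA41 (w,kernel):
  L0: frame=0x3A idx=3 entry=0x46007 [P=1 RW=1 US=1 PS=0]
  L1: frame=0x46 idx=17 entry=0x49007 [P=1 RW=1 US=1 PS=0]
  L2: frame=0x49 idx=15 entry=0x4D005 [P=1 RW=0 US=1 PS=0]
  ✗ PROTECTION_VIOLATION  [3 reads]
#3 VA=0x382600C25 (w,user):
  L0: frame=0x3A idx=14 entry=0x4F007 [P=1 RW=1 US=1 PS=0]
  L1: frame=0x4F idx=19 entry=0x51087 [P=1 RW=1 US=1 PS=1]
  → PA=0x51C25 (huge @L1)  (2 entries read)

TLB: [["0x3C1019", "0x42"], ["0x382600", "0x51"]]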